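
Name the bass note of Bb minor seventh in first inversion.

The third of Bb minor seventh (Bb–Db–F–Ab) is Db; that is the bass in first inversion.

Db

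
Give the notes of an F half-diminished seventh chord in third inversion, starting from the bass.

Eb, F, Ab, Cb

F half-diminished seventh is F–Ab–Cb–Eb. Third inversion puts the seventh (Eb) in the bass, with the remaining tones above: Eb, F, Ab, Cb.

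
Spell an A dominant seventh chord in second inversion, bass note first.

Spelling A dominant seventh: A–C#–E–G. In second inversion the fifth is bass, giving E, G, A, C# from the bottom.

E, G, A, C#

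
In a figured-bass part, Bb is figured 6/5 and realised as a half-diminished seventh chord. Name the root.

G

The figures 6/5 mean the third of the chord is in the bass. If Bb is the third of a half-diminished seventh chord, the root is G (chord tones G–Bb–Db–F).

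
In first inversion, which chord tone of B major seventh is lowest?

B major seventh is B–D#–F#–A#. First inversion places the third in the bass: D#.

D#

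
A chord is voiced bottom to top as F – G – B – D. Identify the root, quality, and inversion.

Reducing to letter names: F, G, B, D. These stack in thirds as G–B–D–F — a G dominant seventh chord.
With the seventh (F) in the bass, the chord is in third inversion (figured bass 4/2).

G dominant seventh, third inversion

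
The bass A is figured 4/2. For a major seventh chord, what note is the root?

Bb

The figures 4/2 mean the seventh of the chord is in the bass. If A is the seventh of a major seventh chord, the root is Bb (chord tones Bb–D–F–A).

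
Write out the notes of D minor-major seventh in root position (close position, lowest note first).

Spelling D minor-major seventh: D–F–A–C#. In root position the root is bass, giving D, F, A, C# from the bottom.

D, F, A, C#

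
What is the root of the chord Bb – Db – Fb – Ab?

Bb

The distinct letter names are Bb, Db, Fb, Ab. Arranged as a stack of thirds they read Bb–Db–Fb–Ab, so Bb is the root (a Bb half-diminished seventh chord).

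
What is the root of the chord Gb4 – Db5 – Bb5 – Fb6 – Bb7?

Gb

Reordering Gb, Db, Bb, Fb into stacked thirds gives Gb–Bb–Db–Fb; the bottom of that stack, Gb, is the root.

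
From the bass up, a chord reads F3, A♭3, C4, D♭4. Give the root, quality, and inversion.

Db major seventh, first inversion

Reducing to letter names: F, Ab, C, Db. These stack in thirds as Db–F–Ab–C — a Db major seventh chord.
With the third (F) in the bass, the chord is in first inversion (figured bass 6/5).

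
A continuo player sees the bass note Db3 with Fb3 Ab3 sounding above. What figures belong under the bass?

5/3

The notes Db, Fb, Ab stack in thirds as Db–Fb–Ab — a Db minor triad. The bass Db is the root, so this is root position: figured 5/3.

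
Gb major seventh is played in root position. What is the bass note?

Gb

Gb major seventh is Gb–Bb–Db–F. Root position places the root in the bass: Gb.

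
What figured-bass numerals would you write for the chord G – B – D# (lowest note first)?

5/3

The notes G, B, D# stack in thirds as G–B–D# — a G augmented triad. The bass G is the root, so this is root position: figured 5/3.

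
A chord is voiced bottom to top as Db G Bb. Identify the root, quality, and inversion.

G diminished, second inversion

The distinct note names are Db, G, Bb. Stacked in thirds they read G–Bb–Db, which is a diminished triad on G.
The lowest note is Db, the fifth of the chord, so this is second inversion (figured bass 6/4).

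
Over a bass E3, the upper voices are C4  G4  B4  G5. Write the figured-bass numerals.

The notes E, C, G, B stack in thirds as C–E–G–B — a C major seventh chord. The bass E is the third, so this is first inversion: figured 6/5.

6/5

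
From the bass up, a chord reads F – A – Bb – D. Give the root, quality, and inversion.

Bb major seventh, second inversion

The pitch classes F, A, Bb, D arrange in thirds as Bb–D–F–A: a Bb major seventh chord.
The lowest note is F, the fifth of the chord, so this is second inversion (figured bass 4/3).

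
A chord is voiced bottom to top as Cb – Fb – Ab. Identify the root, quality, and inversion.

The distinct note names are Cb, Fb, Ab. Stacked in thirds they read Fb–Ab–Cb, which is a major triad on Fb.
With the fifth (Cb) in the bass, the chord is in second inversion (figured bass 6/4).

Fb major, second inversion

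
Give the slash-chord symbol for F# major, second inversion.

Second inversion of F# major has the fifth (C#) in the bass. As a slash chord: F#maj/C#.

F#maj/C#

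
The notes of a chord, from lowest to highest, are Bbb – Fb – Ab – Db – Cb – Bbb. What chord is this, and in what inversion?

Bbb major ninth, root position

The distinct note names are Bbb, Fb, Ab, Db, Cb. Stacked in thirds they read Bbb–Db–Fb–Ab–Cb, which is a major ninth chord on Bbb.
The lowest note is Bbb, the root of the chord, so this is root position.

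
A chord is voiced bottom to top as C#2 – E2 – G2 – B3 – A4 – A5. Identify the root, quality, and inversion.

A dominant ninth, first inversion

The distinct note names are C#, E, G, B, A. Stacked in thirds they read A–C#–E–G–B, which is a dominant ninth chord on A.
The lowest note is C#, the third of the chord, so this is first inversion.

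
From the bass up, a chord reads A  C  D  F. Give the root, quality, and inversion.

D minor seventh, second inversion

The distinct note names are A, C, D, F. Stacked in thirds they read D–F–A–C, which is a minor seventh chord on D.
The lowest note is A, the fifth of the chord, so this is second inversion (figured bass 4/3).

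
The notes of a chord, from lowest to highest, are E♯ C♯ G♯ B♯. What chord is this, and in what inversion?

C# major seventh, first inversion

The distinct note names are E#, C#, G#, B#. Stacked in thirds they read C#–E#–G#–B#, which is a major seventh chord on C#.
The lowest note is E#, the third of the chord, so this is first inversion (figured bass 6/5).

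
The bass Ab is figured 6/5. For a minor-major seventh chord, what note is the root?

The figures 6/5 mean the third of the chord is in the bass. If Ab is the third of a minor-major seventh chord, the root is F (chord tones F–Ab–C–E).

F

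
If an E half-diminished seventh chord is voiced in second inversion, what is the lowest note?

Bb

E half-diminished seventh is E–G–Bb–D. Second inversion places the fifth in the bass: Bb.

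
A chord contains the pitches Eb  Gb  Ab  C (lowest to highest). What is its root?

Ab

Reordering Eb, Gb, Ab, C into stacked thirds gives Ab–C–Eb–Gb; the bottom of that stack, Ab, is the root.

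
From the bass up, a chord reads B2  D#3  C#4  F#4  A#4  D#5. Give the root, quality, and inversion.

B major ninth, root position

Reducing to letter names: B, D#, C#, F#, A#. These stack in thirds as B–D#–F#–A#–C# — a B major ninth chord.
B is the root of B major ninth; root in the bass means root position.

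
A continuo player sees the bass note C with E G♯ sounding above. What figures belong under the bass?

5/3

The notes C, E, G# stack in thirds as C–E–G# — a C augmented triad. The bass C is the root, so this is root position: figured 5/3.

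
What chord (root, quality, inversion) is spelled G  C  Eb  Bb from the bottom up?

C minor seventh, second inversion

Reducing to letter names: G, C, Eb, Bb. These stack in thirds as C–Eb–G–Bb — a C minor seventh chord.
G is the fifth of C minor seventh; fifth in the bass means second inversion (figured bass 4/3).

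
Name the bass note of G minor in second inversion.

The fifth of G minor (G–Bb–D) is D; that is the bass in second inversion.

D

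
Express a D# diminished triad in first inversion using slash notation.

D#dim/F#

First inversion of D# diminished has the third (F#) in the bass. As a slash chord: D#dim/F#.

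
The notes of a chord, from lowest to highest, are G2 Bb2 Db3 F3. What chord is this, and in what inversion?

The distinct note names are G, Bb, Db, F. Stacked in thirds they read G–Bb–Db–F, which is a half-diminished seventh chord on G.
G is the root of G half-diminished seventh; root in the bass means root position (figured bass 7).

G half-diminished seventh, root position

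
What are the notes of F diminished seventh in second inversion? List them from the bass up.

The chord tones are F–Ab–Cb–Ebb. With the fifth (Cb) lowest for second inversion: Cb, Ebb, F, Ab.

Cb, Ebb, F, Ab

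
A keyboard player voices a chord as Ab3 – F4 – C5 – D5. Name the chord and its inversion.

The distinct note names are Ab, F, C, D. Stacked in thirds they read D–F–Ab–C, which is a half-diminished seventh chord on D.
With the fifth (Ab) in the bass, the chord is in second inversion (figured bass 4/3).

D half-diminished seventh, second inversion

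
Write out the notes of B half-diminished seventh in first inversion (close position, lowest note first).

D, F, A, B

B half-diminished seventh is B–D–F–A. First inversion puts the third (D) in the bass, with the remaining tones above: D, F, A, B.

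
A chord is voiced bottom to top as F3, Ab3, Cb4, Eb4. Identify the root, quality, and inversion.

The distinct note names are F, Ab, Cb, Eb. Stacked in thirds they read F–Ab–Cb–Eb, which is a half-diminished seventh chord on F.
With the root (F) in the bass, the chord is in root position (figured bass 7).

F half-diminished seventh, root position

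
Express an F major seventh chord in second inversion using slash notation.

Second inversion of F major seventh has the fifth (C) in the bass. As a slash chord: Fmaj7/C.

Fmaj7/C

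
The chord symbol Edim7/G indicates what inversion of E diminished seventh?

first inversion

Edim7/G means E diminished seventh with G in the bass. G is the third of E diminished seventh (E–G–Bb–Db), so this is first inversion.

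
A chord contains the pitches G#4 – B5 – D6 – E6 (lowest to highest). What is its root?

G#, B, D, E are the tones of an E dominant seventh chord (E–G#–B–D), making E the root.

E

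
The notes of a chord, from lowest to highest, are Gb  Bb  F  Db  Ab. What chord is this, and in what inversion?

The pitch classes Gb, Bb, F, Db, Ab arrange in thirds as Gb–Bb–Db–F–Ab: a Gb major ninth chord.
The lowest note is Gb, the root of the chord, so this is root position.

Gb major ninth, root position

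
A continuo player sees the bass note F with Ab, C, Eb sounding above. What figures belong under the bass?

The notes F, Ab, C, Eb stack in thirds as F–Ab–C–Eb — an F minor seventh chord. The bass F is the root, so this is root position: figured 7.

7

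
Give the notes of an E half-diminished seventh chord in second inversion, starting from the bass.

Bb, D, E, G

E half-diminished seventh is E–G–Bb–D. Second inversion puts the fifth (Bb) in the bass, with the remaining tones above: Bb, D, E, G.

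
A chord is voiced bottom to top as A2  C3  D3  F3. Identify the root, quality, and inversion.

D minor seventh, second inversion

The pitch classes A, C, D, F arrange in thirds as D–F–A–C: a D minor seventh chord.
A is the fifth of D minor seventh; fifth in the bass means second inversion (figured bass 4/3).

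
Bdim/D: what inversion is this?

Bdim/D means B diminished with D in the bass. D is the third of B diminished (B–D–F), so this is first inversion.

first inversion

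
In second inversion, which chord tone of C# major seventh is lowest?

In second inversion the fifth is lowest. For C# major seventh (C#–E#–G#–B#) that is G#.

G#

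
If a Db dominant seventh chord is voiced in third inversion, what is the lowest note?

In third inversion the seventh is lowest. For Db dominant seventh (Db–F–Ab–Cb) that is Cb.

Cb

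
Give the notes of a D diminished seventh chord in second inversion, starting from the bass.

Ab, Cb, D, F

The chord tones are D–F–Ab–Cb. With the fifth (Ab) lowest for second inversion: Ab, Cb, D, F.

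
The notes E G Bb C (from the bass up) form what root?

The distinct letter names are E, G, Bb, C. Arranged as a stack of thirds they read C–E–G–Bb, so C is the root (a C dominant seventh chord).

C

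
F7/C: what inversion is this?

F7/C means F dominant seventh with C in the bass. C is the fifth of F dominant seventh (F–A–C–Eb), so this is second inversion.

second inversion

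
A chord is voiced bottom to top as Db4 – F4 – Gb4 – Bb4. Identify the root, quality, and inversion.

Gb major seventh, second inversion

The distinct note names are Db, F, Gb, Bb. Stacked in thirds they read Gb–Bb–Db–F, which is a major seventh chord on Gb.
The lowest note is Db, the fifth of the chord, so this is second inversion (figured bass 4/3).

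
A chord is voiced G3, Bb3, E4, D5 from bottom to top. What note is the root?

Reordering G, Bb, E, D into stacked thirds gives E–G–Bb–D; the bottom of that stack, E, is the root.

E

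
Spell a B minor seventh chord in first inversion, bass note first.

B minor seventh is B–D–F#–A. First inversion puts the third (D) in the bass, with the remaining tones above: D, F#, A, B.

D, F#, A, B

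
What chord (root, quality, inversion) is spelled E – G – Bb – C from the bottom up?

C dominant seventh, first inversion

Reducing to letter names: E, G, Bb, C. These stack in thirds as C–E–G–Bb — a C dominant seventh chord.
With the third (E) in the bass, the chord is in first inversion (figured bass 6/5).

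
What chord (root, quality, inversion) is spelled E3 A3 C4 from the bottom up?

The distinct note names are E, A, C. Stacked in thirds they read A–C–E, which is a minor triad on A.
With the fifth (E) in the bass, the chord is in second inversion (figured bass 6/4).

A minor, second inversion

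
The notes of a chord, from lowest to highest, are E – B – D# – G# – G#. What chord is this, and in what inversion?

Reducing to letter names: E, B, D#, G#. These stack in thirds as E–G#–B–D# — an E major seventh chord.
The lowest note is E, the root of the chord, so this is root position (figured bass 7).

E major seventh, root position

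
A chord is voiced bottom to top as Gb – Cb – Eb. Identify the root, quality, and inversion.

Reducing to letter names: Gb, Cb, Eb. These stack in thirds as Cb–Eb–Gb — a Cb major triad.
The lowest note is Gb, the fifth of the chord, so this is second inversion (figured bass 6/4).

Cb major, second inversion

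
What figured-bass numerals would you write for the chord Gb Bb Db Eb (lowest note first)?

6/5

The notes Gb, Bb, Db, Eb stack in thirds as Eb–Gb–Bb–Db — an Eb minor seventh chord. The bass Gb is the third, so this is first inversion: figured 6/5.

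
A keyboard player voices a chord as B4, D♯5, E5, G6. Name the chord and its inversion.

The pitch classes B, D#, E, G arrange in thirds as E–G–B–D#: an E minor-major seventh chord.
The lowest note is B, the fifth of the chord, so this is second inversion (figured bass 4/3).

E minor-major seventh, second inversion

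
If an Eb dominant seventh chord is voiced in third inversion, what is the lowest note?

The seventh of Eb dominant seventh (Eb–G–Bb–Db) is Db; that is the bass in third inversion.

Db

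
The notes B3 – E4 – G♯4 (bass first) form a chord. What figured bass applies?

6/4

The notes B, E, G# stack in thirds as E–G#–B — an E major triad. The bass B is the fifth, so this is second inversion: figured 6/4.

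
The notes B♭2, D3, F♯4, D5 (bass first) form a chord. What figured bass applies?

The notes Bb, D, F# stack in thirds as Bb–D–F# — a Bb augmented triad. The bass Bb is the root, so this is root position: figured 5/3.

5/3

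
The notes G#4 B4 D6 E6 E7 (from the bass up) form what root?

E

G#, B, D, E are the tones of an E dominant seventh chord (E–G#–B–D), making E the root.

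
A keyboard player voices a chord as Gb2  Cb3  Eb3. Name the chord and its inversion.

The pitch classes Gb, Cb, Eb arrange in thirds as Cb–Eb–Gb: a Cb major triad.
With the fifth (Gb) in the bass, the chord is in second inversion (figured bass 6/4).

Cb major, second inversion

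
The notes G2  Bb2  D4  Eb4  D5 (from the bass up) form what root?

Reordering G, Bb, D, Eb into stacked thirds gives Eb–G–Bb–D; the bottom of that stack, Eb, is the root.

Eb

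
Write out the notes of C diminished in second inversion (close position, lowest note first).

Spelling C diminished: C–Eb–Gb. In second inversion the fifth is bass, giving Gb, C, Eb from the bottom.

Gb, C, Eb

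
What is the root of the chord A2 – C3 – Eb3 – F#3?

A, C, Eb, F# are the tones of an F# diminished seventh chord (F#–A–C–Eb), making F# the root.

F#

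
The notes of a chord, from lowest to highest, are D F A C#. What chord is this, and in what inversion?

D minor-major seventh, root position

The pitch classes D, F, A, C# arrange in thirds as D–F–A–C#: a D minor-major seventh chord.
The lowest note is D, the root of the chord, so this is root position (figured bass 7).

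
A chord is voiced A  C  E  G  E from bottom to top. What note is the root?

A

A, C, E, G are the tones of an A minor seventh chord (A–C–E–G), making A the root.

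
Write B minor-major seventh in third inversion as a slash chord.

Third inversion of B minor-major seventh has the seventh (A#) in the bass. As a slash chord: Bm(maj7)/A#.

Bm(maj7)/A#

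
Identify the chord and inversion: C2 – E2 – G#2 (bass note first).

C augmented, root position

Reducing to letter names: C, E, G#. These stack in thirds as C–E–G# — a C augmented triad.
C is the root of C augmented; root in the bass means root position (figured bass 5/3).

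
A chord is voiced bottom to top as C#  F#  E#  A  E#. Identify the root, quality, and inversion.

The distinct note names are C#, F#, E#, A. Stacked in thirds they read F#–A–C#–E#, which is a minor-major seventh chord on F#.
C# is the fifth of F# minor-major seventh; fifth in the bass means second inversion (figured bass 4/3).

F# minor-major seventh, second inversion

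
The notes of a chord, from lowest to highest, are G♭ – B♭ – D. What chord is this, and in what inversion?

Gb augmented, root position

The distinct note names are Gb, Bb, D. Stacked in thirds they read Gb–Bb–D, which is an augmented triad on Gb.
Gb is the root of Gb augmented; root in the bass means root position (figured bass 5/3).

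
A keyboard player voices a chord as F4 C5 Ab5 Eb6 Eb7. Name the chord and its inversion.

The distinct note names are F, C, Ab, Eb. Stacked in thirds they read F–Ab–C–Eb, which is a minor seventh chord on F.
The lowest note is F, the root of the chord, so this is root position (figured bass 7).

F minor seventh, root position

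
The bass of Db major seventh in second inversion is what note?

The fifth of Db major seventh (Db–F–Ab–C) is Ab; that is the bass in second inversion.

Ab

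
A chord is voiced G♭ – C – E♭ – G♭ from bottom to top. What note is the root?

C

Reordering Gb, C, Eb into stacked thirds gives C–Eb–Gb; the bottom of that stack, C, is the root.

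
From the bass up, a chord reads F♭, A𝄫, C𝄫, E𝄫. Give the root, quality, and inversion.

The pitch classes Fb, Abb, Cbb, Ebb arrange in thirds as Fb–Abb–Cbb–Ebb: an Fb half-diminished seventh chord.
The lowest note is Fb, the root of the chord, so this is root position (figured bass 7).

Fb half-diminished seventh, root position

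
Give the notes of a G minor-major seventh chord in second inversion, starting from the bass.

Spelling G minor-major seventh: G–Bb–D–F#. In second inversion the fifth is bass, giving D, F#, G, Bb from the bottom.

D, F#, G, Bb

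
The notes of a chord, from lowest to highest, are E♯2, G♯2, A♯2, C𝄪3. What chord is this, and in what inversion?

Reducing to letter names: E#, G#, A#, C##. These stack in thirds as A#–C##–E#–G# — an A# dominant seventh chord.
The lowest note is E#, the fifth of the chord, so this is second inversion (figured bass 4/3).

A# dominant seventh, second inversion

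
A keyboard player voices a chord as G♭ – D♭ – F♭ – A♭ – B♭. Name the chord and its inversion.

Gb dominant ninth, root position

The distinct note names are Gb, Db, Fb, Ab, Bb. Stacked in thirds they read Gb–Bb–Db–Fb–Ab, which is a dominant ninth chord on Gb.
Gb is the root of Gb dominant ninth; root in the bass means root position.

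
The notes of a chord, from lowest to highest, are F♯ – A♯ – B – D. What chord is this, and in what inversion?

The pitch classes F#, A#, B, D arrange in thirds as B–D–F#–A#: a B minor-major seventh chord.
With the fifth (F#) in the bass, the chord is in second inversion (figured bass 4/3).

B minor-major seventh, second inversion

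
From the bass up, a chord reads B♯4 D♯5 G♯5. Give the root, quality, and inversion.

Reducing to letter names: B#, D#, G#. These stack in thirds as G#–B#–D# — a G# major triad.
The lowest note is B#, the third of the chord, so this is first inversion (figured bass 6).

G# major, first inversion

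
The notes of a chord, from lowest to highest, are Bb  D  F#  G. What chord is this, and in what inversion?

G minor-major seventh, first inversion

The pitch classes Bb, D, F#, G arrange in thirds as G–Bb–D–F#: a G minor-major seventh chord.
With the third (Bb) in the bass, the chord is in first inversion (figured bass 6/5).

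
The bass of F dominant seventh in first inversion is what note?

A

In first inversion the third is lowest. For F dominant seventh (F–A–C–Eb) that is A.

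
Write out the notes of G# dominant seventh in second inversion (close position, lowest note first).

D#, F#, G#, B#

Spelling G# dominant seventh: G#–B#–D#–F#. In second inversion the fifth is bass, giving D#, F#, G#, B# from the bottom.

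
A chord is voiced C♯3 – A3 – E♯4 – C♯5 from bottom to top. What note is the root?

A

Reordering C#, A, E# into stacked thirds gives A–C#–E#; the bottom of that stack, A, is the root.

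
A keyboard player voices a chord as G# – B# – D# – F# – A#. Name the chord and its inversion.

The distinct note names are G#, B#, D#, F#, A#. Stacked in thirds they read G#–B#–D#–F#–A#, which is a dominant ninth chord on G#.
G# is the root of G# dominant ninth; root in the bass means root position.

G# dominant ninth, root position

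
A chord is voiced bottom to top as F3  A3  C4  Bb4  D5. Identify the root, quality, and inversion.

Reducing to letter names: F, A, C, Bb, D. These stack in thirds as Bb–D–F–A–C — a Bb major ninth chord.
The lowest note is F, the fifth of the chord, so this is second inversion.

Bb major ninth, second inversion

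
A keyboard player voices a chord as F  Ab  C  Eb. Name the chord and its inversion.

F minor seventh, root position

The pitch classes F, Ab, C, Eb arrange in thirds as F–Ab–C–Eb: an F minor seventh chord.
The lowest note is F, the root of the chord, so this is root position (figured bass 7).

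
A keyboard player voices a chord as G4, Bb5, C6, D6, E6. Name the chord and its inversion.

The distinct note names are G, Bb, C, D, E. Stacked in thirds they read C–E–G–Bb–D, which is a dominant ninth chord on C.
The lowest note is G, the fifth of the chord, so this is second inversion.

C dominant ninth, second inversion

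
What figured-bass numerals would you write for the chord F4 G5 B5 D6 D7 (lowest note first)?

The notes F, G, B, D stack in thirds as G–B–D–F — a G dominant seventh chord. The bass F is the seventh, so this is third inversion: figured 4/2.

4/2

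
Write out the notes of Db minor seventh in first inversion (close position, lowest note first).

Fb, Ab, Cb, Db

Db minor seventh is Db–Fb–Ab–Cb. First inversion puts the third (Fb) in the bass, with the remaining tones above: Fb, Ab, Cb, Db.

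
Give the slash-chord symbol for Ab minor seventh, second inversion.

Second inversion of Ab minor seventh has the fifth (Eb) in the bass. As a slash chord: Abm7/Eb.

Abm7/Eb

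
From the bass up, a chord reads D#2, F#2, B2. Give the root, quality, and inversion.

B major, first inversion

Reducing to letter names: D#, F#, B. These stack in thirds as B–D#–F# — a B major triad.
The lowest note is D#, the third of the chord, so this is first inversion (figured bass 6).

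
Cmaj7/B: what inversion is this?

Cmaj7/B means C major seventh with B in the bass. B is the seventh of C major seventh (C–E–G–B), so this is third inversion.

third inversion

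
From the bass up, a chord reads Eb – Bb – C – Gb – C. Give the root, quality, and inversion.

The pitch classes Eb, Bb, C, Gb arrange in thirds as C–Eb–Gb–Bb: a C half-diminished seventh chord.
Eb is the third of C half-diminished seventh; third in the bass means first inversion (figured bass 6/5).

C half-diminished seventh, first inversion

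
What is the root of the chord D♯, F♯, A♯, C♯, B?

B

The distinct letter names are D#, F#, A#, C#, B. Arranged as a stack of thirds they read B–D#–F#–A#–C#, so B is the root (a B major ninth chord).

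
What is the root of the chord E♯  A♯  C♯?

Reordering E#, A#, C# into stacked thirds gives A#–C#–E#; the bottom of that stack, A#, is the root.

A#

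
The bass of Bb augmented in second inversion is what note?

In second inversion the fifth is lowest. For Bb augmented (Bb–D–F#) that is F#.

F#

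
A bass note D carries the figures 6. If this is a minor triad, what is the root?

The figures 6 mean the third of the chord is in the bass. If D is the third of a minor triad, the root is B (chord tones B–D–F#).

B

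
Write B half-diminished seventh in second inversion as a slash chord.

Bø7/F

Second inversion of B half-diminished seventh has the fifth (F) in the bass. As a slash chord: Bø7/F.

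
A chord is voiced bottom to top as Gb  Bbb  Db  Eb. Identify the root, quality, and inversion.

The pitch classes Gb, Bbb, Db, Eb arrange in thirds as Eb–Gb–Bbb–Db: an Eb half-diminished seventh chord.
With the third (Gb) in the bass, the chord is in first inversion (figured bass 6/5).

Eb half-diminished seventh, first inversion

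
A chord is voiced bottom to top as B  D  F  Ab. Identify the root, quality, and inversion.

Reducing to letter names: B, D, F, Ab. These stack in thirds as B–D–F–Ab — a B diminished seventh chord.
B is the root of B diminished seventh; root in the bass means root position (figured bass 7).

B diminished seventh, root position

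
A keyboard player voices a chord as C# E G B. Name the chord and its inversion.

C# half-diminished seventh, root position

The pitch classes C#, E, G, B arrange in thirds as C#–E–G–B: a C# half-diminished seventh chord.
The lowest note is C#, the root of the chord, so this is root position (figured bass 7).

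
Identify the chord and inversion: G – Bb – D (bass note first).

The pitch classes G, Bb, D arrange in thirds as G–Bb–D: a G minor triad.
The lowest note is G, the root of the chord, so this is root position (figured bass 5/3).

G minor, root position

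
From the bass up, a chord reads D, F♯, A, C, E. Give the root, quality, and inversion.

D dominant ninth, root position

The distinct note names are D, F#, A, C, E. Stacked in thirds they read D–F#–A–C–E, which is a dominant ninth chord on D.
With the root (D) in the bass, the chord is in root position.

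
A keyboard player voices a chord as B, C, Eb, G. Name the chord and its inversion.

C minor-major seventh, third inversion

The pitch classes B, C, Eb, G arrange in thirds as C–Eb–G–B: a C minor-major seventh chord.
With the seventh (B) in the bass, the chord is in third inversion (figured bass 4/2).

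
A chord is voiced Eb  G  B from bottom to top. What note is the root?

The distinct letter names are Eb, G, B. Arranged as a stack of thirds they read Eb–G–B, so Eb is the root (an Eb augmented triad).

Eb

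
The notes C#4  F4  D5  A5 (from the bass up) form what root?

C#, F, D, A are the tones of a D minor-major seventh chord (D–F–A–C#), making D the root.

D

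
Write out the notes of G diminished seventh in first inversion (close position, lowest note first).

Bb, Db, Fb, G

The chord tones are G–Bb–Db–Fb. With the third (Bb) lowest for first inversion: Bb, Db, Fb, G.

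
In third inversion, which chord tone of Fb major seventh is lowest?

Eb

In third inversion the seventh is lowest. For Fb major seventh (Fb–Ab–Cb–Eb) that is Eb.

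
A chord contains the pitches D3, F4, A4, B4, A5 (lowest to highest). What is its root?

The distinct letter names are D, F, A, B. Arranged as a stack of thirds they read B–D–F–A, so B is the root (a B half-diminished seventh chord).

B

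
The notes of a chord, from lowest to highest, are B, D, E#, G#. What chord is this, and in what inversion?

The distinct note names are B, D, E#, G#. Stacked in thirds they read E#–G#–B–D, which is a diminished seventh chord on E#.
The lowest note is B, the fifth of the chord, so this is second inversion (figured bass 4/3).

E# diminished seventh, second inversion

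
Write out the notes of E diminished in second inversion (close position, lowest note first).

Bb, E, G

E diminished is E–G–Bb. Second inversion puts the fifth (Bb) in the bass, with the remaining tones above: Bb, E, G.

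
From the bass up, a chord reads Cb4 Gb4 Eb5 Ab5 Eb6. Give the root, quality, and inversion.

The pitch classes Cb, Gb, Eb, Ab arrange in thirds as Ab–Cb–Eb–Gb: an Ab minor seventh chord.
The lowest note is Cb, the third of the chord, so this is first inversion (figured bass 6/5).

Ab minor seventh, first inversion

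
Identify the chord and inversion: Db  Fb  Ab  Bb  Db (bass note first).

Bb half-diminished seventh, first inversion

The pitch classes Db, Fb, Ab, Bb arrange in thirds as Bb–Db–Fb–Ab: a Bb half-diminished seventh chord.
The lowest note is Db, the third of the chord, so this is first inversion (figured bass 6/5).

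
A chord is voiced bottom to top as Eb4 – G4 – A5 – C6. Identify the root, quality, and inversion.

A half-diminished seventh, second inversion

The pitch classes Eb, G, A, C arrange in thirds as A–C–Eb–G: an A half-diminished seventh chord.
With the fifth (Eb) in the bass, the chord is in second inversion (figured bass 4/3).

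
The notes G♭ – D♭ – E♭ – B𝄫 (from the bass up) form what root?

The distinct letter names are Gb, Db, Eb, Bbb. Arranged as a stack of thirds they read Eb–Gb–Bbb–Db, so Eb is the root (an Eb half-diminished seventh chord).

Eb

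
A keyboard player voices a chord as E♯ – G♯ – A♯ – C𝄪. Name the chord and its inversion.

The pitch classes E#, G#, A#, C## arrange in thirds as A#–C##–E#–G#: an A# dominant seventh chord.
E# is the fifth of A# dominant seventh; fifth in the bass means second inversion (figured bass 4/3).

A# dominant seventh, second inversion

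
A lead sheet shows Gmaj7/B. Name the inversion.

Gmaj7/B means G major seventh with B in the bass. B is the third of G major seventh (G–B–D–F#), so this is first inversion.

first inversion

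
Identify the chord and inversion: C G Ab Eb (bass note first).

Reducing to letter names: C, G, Ab, Eb. These stack in thirds as Ab–C–Eb–G — an Ab major seventh chord.
With the third (C) in the bass, the chord is in first inversion (figured bass 6/5).

Ab major seventh, first inversion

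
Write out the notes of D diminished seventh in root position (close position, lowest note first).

The chord tones are D–F–Ab–Cb. With the root (D) lowest for root position: D, F, Ab, Cb.

D, F, Ab, Cb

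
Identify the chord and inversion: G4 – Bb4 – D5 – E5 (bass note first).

E half-diminished seventh, first inversion

Reducing to letter names: G, Bb, D, E. These stack in thirds as E–G–Bb–D — an E half-diminished seventh chord.
G is the third of E half-diminished seventh; third in the bass means first inversion (figured bass 6/5).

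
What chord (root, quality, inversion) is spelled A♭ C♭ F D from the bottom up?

D diminished seventh, second inversion

The pitch classes Ab, Cb, F, D arrange in thirds as D–F–Ab–Cb: a D diminished seventh chord.
The lowest note is Ab, the fifth of the chord, so this is second inversion (figured bass 4/3).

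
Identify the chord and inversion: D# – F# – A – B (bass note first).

The pitch classes D#, F#, A, B arrange in thirds as B–D#–F#–A: a B dominant seventh chord.
With the third (D#) in the bass, the chord is in first inversion (figured bass 6/5).

B dominant seventh, first inversion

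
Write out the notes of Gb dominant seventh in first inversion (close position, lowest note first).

Bb, Db, Fb, Gb

Spelling Gb dominant seventh: Gb–Bb–Db–Fb. In first inversion the third is bass, giving Bb, Db, Fb, Gb from the bottom.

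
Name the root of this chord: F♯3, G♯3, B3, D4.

G#

Reordering F#, G#, B, D into stacked thirds gives G#–B–D–F#; the bottom of that stack, G#, is the root.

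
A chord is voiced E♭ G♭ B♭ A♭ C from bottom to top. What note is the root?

Ab

Reordering Eb, Gb, Bb, Ab, C into stacked thirds gives Ab–C–Eb–Gb–Bb; the bottom of that stack, Ab, is the root.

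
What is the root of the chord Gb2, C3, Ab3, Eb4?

Ab

Gb, C, Ab, Eb are the tones of an Ab dominant seventh chord (Ab–C–Eb–Gb), making Ab the root.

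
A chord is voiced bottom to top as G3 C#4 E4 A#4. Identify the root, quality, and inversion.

The distinct note names are G, C#, E, A#. Stacked in thirds they read A#–C#–E–G, which is a diminished seventh chord on A#.
With the seventh (G) in the bass, the chord is in third inversion (figured bass 4/2).

A# diminished seventh, third inversion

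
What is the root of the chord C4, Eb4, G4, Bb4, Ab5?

Ab

C, Eb, G, Bb, Ab are the tones of an Ab major ninth chord (Ab–C–Eb–G–Bb), making Ab the root.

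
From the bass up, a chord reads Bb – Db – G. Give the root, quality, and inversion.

The pitch classes Bb, Db, G arrange in thirds as G–Bb–Db: a G diminished triad.
With the third (Bb) in the bass, the chord is in first inversion (figured bass 6).

G diminished, first inversion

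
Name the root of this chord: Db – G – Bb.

G

Db, G, Bb are the tones of a G diminished triad (G–Bb–Db), making G the root.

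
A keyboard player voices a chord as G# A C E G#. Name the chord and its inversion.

A minor-major seventh, third inversion

The pitch classes G#, A, C, E arrange in thirds as A–C–E–G#: an A minor-major seventh chord.
With the seventh (G#) in the bass, the chord is in third inversion (figured bass 4/2).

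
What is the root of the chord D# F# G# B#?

Reordering D#, F#, G#, B# into stacked thirds gives G#–B#–D#–F#; the bottom of that stack, G#, is the root.

G#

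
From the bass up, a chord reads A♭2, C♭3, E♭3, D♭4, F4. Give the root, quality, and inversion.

The pitch classes Ab, Cb, Eb, Db, F arrange in thirds as Db–F–Ab–Cb–Eb: a Db dominant ninth chord.
With the fifth (Ab) in the bass, the chord is in second inversion.

Db dominant ninth, second inversion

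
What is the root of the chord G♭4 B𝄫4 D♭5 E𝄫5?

Ebb

The distinct letter names are Gb, Bbb, Db, Ebb. Arranged as a stack of thirds they read Ebb–Gb–Bbb–Db, so Ebb is the root (an Ebb major seventh chord).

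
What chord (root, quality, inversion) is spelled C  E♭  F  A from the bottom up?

The distinct note names are C, Eb, F, A. Stacked in thirds they read F–A–C–Eb, which is a dominant seventh chord on F.
The lowest note is C, the fifth of the chord, so this is second inversion (figured bass 4/3).

F dominant seventh, second inversion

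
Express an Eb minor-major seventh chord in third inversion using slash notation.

Third inversion of Eb minor-major seventh has the seventh (D) in the bass. As a slash chord: Ebm(maj7)/D.

Ebm(maj7)/D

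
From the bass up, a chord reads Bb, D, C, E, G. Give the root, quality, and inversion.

C dominant ninth, third inversion

The pitch classes Bb, D, C, E, G arrange in thirds as C–E–G–Bb–D: a C dominant ninth chord.
Bb is the seventh of C dominant ninth; seventh in the bass means third inversion.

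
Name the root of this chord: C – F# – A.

F#

Reordering C, F#, A into stacked thirds gives F#–A–C; the bottom of that stack, F#, is the root.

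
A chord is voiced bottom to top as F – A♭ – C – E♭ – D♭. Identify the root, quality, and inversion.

Reducing to letter names: F, Ab, C, Eb, Db. These stack in thirds as Db–F–Ab–C–Eb — a Db major ninth chord.
With the third (F) in the bass, the chord is in first inversion.

Db major ninth, first inversion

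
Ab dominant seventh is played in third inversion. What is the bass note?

The seventh of Ab dominant seventh (Ab–C–Eb–Gb) is Gb; that is the bass in third inversion.

Gb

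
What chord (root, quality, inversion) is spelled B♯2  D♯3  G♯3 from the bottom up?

G# major, first inversion

Reducing to letter names: B#, D#, G#. These stack in thirds as G#–B#–D# — a G# major triad.
With the third (B#) in the bass, the chord is in first inversion (figured bass 6).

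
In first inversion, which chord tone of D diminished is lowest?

F

In first inversion the third is lowest. For D diminished (D–F–Ab) that is F.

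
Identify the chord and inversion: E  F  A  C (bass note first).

F major seventh, third inversion

Reducing to letter names: E, F, A, C. These stack in thirds as F–A–C–E — an F major seventh chord.
E is the seventh of F major seventh; seventh in the bass means third inversion (figured bass 4/2).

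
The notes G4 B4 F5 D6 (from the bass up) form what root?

G

G, B, F, D are the tones of a G dominant seventh chord (G–B–D–F), making G the root.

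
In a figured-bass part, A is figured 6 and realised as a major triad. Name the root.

The figures 6 mean the third of the chord is in the bass. If A is the third of a major triad, the root is F (chord tones F–A–C).

F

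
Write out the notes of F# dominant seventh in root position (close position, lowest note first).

F# dominant seventh is F#–A#–C#–E. Root position puts the root (F#) in the bass, with the remaining tones above: F#, A#, C#, E.

F#, A#, C#, E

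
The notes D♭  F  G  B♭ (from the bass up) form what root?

G

The distinct letter names are Db, F, G, Bb. Arranged as a stack of thirds they read G–Bb–Db–F, so G is the root (a G half-diminished seventh chord).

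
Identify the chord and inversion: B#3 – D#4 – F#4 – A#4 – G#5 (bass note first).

G# dominant ninth, first inversion

Reducing to letter names: B#, D#, F#, A#, G#. These stack in thirds as G#–B#–D#–F#–A# — a G# dominant ninth chord.
With the third (B#) in the bass, the chord is in first inversion.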